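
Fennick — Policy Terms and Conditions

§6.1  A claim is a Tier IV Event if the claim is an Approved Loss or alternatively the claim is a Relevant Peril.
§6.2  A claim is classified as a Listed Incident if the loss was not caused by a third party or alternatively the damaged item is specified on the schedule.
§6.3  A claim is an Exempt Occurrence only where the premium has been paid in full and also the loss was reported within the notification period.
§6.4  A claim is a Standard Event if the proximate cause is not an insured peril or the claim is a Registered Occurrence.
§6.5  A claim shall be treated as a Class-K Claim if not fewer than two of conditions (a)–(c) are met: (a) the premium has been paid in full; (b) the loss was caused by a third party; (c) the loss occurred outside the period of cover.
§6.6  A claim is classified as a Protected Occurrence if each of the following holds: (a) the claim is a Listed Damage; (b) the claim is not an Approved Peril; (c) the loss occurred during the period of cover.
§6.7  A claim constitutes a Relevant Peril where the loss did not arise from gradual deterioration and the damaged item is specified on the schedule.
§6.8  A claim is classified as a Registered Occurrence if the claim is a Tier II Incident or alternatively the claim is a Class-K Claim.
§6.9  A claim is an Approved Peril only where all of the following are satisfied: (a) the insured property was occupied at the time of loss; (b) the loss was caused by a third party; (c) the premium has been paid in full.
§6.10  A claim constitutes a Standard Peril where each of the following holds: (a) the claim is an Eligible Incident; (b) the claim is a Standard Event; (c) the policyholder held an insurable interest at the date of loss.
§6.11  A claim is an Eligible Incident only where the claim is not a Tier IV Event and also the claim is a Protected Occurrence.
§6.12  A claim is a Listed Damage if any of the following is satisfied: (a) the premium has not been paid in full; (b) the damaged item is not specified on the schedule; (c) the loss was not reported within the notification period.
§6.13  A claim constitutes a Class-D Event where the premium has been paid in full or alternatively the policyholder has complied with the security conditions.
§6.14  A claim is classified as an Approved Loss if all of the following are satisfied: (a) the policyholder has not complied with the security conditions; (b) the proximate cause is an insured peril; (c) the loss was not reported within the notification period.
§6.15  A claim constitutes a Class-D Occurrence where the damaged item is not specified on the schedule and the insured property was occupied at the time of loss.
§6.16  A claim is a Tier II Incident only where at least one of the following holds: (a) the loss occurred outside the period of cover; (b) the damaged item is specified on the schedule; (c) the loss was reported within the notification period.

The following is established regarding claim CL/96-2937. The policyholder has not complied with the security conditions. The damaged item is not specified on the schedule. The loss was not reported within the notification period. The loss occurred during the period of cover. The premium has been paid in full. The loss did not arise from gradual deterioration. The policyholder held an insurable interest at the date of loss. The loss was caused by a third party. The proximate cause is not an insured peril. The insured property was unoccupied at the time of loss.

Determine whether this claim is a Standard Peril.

Yes

§6.14 — Approved Loss: [the policyholder has not complied with the security conditions? yes] AND [the proximate cause is an insured peril? no] AND [the loss was not reported within the notification period? yes] → not satisfied.
§6.7 — Relevant Peril: [the loss did not arise from gradual deterioration? yes] AND [the damaged item is specified on the schedule? no] → not satisfied.
§6.1 — Tier IV Event: [Approved Loss (§6.14)? no] OR [Relevant Peril (§6.7)? no] → not satisfied.
§6.12 — Listed Damage: [the premium has not been paid in full? no] OR [the damaged item is not specified on the schedule? yes] OR [the loss was not reported within the notification period? yes] → satisfied.
§6.9 — Approved Peril: [the insured property was occupied at the time of loss? no] AND [the loss was caused by a third party? yes] AND [the premium has been paid in full? yes] → not satisfied.
§6.6 — Protected Occurrence: [Listed Damage (§6.12)? yes] AND [not an Approved Peril (§6.9)? yes] AND [the loss occurred during the period of cover? yes] → satisfied.
§6.11 — Eligible Incident: [not a Tier IV Event (§6.1)? yes] AND [Protected Occurrence (§6.6)? yes] → satisfied.
§6.16 — Tier II Incident: [the loss occurred outside the period of cover? no] OR [the damaged item is specified on the schedule? no] OR [the loss was reported within the notification period? no] → not satisfied.
§6.5 — Class-K Claim: the premium has been paid in full? yes; the loss was caused by a third party? yes; the loss occurred outside the period of cover? no — 2 of 3 hold (need ≥2) → satisfied.
§6.8 — Registered Occurrence: [Tier II Incident (§6.16)? no] OR [Class-K Claim (§6.5)? yes] → satisfied.
§6.4 — Standard Event: [the proximate cause is not an insured peril? yes] OR [Registered Occurrence (§6.8)? yes] → satisfied.
§6.10 — Standard Peril: [Eligible Incident (§6.11)? yes] AND [Standard Event (§6.4)? yes] AND [the policyholder held an insurable interest at the date of loss? yes] → satisfied.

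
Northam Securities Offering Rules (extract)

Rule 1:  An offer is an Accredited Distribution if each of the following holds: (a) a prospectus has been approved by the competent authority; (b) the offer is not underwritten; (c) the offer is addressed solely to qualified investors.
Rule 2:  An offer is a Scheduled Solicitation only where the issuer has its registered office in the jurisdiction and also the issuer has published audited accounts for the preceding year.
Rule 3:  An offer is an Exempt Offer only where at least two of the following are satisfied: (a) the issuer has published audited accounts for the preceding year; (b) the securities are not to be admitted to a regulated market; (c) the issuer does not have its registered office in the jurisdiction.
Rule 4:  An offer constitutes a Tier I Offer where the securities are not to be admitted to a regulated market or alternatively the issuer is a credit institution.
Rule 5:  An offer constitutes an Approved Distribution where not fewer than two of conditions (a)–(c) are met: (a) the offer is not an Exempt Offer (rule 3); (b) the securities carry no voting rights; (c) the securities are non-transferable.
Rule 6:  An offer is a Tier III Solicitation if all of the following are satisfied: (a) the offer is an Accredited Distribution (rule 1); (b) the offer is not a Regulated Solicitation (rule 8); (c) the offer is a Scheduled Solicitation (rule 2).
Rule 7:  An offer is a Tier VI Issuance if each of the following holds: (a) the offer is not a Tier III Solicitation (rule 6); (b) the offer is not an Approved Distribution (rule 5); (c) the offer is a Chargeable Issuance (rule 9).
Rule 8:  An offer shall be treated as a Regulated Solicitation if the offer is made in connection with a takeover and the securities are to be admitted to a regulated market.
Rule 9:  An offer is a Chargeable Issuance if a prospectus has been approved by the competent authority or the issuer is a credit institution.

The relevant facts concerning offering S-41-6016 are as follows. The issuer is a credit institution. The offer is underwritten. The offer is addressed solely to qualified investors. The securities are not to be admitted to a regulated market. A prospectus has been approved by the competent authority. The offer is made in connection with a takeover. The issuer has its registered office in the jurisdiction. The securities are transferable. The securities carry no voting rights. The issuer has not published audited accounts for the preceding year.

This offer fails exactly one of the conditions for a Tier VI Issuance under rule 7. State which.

Approved Distribution

Under rule 1: a prospectus has been approved by the competent authority? yes; and the offer is not underwritten? no; and the offer is addressed solely to qualified investors? yes. So the offer is not an Accredited Distribution.
Under rule 8: the offer is made in connection with a takeover? yes; and the securities are to be admitted to a regulated market? no. So the offer is not a Regulated Solicitation.
Under rule 2: the issuer has its registered office in the jurisdiction? yes; and the issuer has published audited accounts for the preceding year? no. So the offer is not a Scheduled Solicitation.
Under rule 6: Accredited Distribution (rule 1)? no; and not a Regulated Solicitation (rule 8)? yes; and Scheduled Solicitation (rule 2)? no. So the offer is not a Tier III Solicitation.
Under rule 3: the issuer has published audited accounts for the preceding year? no; the securities are not to be admitted to a regulated market? yes; the issuer does not have its registered office in the jurisdiction? no — 1 of 3 hold (need ≥2) → not satisfied.
Under rule 5: not an Exempt Offer (rule 3)? yes; the securities carry no voting rights? yes; the securities are non-transferable? no — 2 of 3 hold (need ≥2) → satisfied.
Under rule 9: a prospectus has been approved by the competent authority? yes; or the issuer is a credit institution? yes. So the offer is a Chargeable Issuance.
Under rule 7: not a Tier III Solicitation (rule 6)? yes; and not an Approved Distribution (rule 5)? no; and Chargeable Issuance (rule 9)? yes. So the offer is not a Tier VI Issuance.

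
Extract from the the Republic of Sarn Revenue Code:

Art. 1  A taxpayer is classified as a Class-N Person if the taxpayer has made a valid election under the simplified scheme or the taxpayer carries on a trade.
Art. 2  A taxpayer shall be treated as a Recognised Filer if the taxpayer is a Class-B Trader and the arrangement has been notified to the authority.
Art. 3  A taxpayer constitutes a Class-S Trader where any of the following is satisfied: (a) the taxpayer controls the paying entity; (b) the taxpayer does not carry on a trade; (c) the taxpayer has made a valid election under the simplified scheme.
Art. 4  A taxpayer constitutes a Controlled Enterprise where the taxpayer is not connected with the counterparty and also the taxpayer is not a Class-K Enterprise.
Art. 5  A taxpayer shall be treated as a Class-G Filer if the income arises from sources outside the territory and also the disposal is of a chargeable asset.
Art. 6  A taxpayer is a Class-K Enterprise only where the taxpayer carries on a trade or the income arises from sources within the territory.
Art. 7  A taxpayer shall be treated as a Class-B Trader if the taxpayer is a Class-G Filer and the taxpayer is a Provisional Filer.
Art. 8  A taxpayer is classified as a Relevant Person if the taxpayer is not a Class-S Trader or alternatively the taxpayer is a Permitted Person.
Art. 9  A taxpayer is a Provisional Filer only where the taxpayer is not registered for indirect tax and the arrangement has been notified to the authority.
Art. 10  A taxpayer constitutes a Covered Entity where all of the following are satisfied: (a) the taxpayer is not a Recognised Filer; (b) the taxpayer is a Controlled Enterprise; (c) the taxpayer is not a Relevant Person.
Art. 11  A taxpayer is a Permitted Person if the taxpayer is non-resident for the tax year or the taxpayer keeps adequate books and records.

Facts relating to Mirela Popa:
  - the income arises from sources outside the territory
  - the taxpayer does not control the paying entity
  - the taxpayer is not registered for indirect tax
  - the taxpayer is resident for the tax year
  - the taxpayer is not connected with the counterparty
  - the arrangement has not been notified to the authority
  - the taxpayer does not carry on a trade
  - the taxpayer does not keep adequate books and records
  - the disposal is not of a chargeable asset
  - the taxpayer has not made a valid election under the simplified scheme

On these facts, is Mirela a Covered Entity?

Under article 5: the income arises from sources outside the territory? yes; and the disposal is of a chargeable asset? no. So the taxpayer is not a Class-G Filer.
Under article 9: the taxpayer is not registered for indirect tax? yes; and the arrangement has been notified to the authority? no. So the taxpayer is not a Provisional Filer.
Under article 7: Class-G Filer (article 5)? no; and Provisional Filer (article 9)? no. So the taxpayer is not a Class-B Trader.
Under article 2: Class-B Trader (article 7)? no; and the arrangement has been notified to the authority? no. So the taxpayer is not a Recognised Filer.
Under article 6: the taxpayer carries on a trade? no; or the income arises from sources within the territory? no. So the taxpayer is not a Class-K Enterprise.
Under article 4: the taxpayer is not connected with the counterparty? yes; and not a Class-K Enterprise (article 6)? yes. So the taxpayer is a Controlled Enterprise.
Under article 3: the taxpayer controls the paying entity? no; or the taxpayer does not carry on a trade? yes; or the taxpayer has made a valid election under the simplified scheme? no. So the taxpayer is a Class-S Trader.
Under article 11: the taxpayer is non-resident for the tax year? no; or the taxpayer keeps adequate books and records? no. So the taxpayer is not a Permitted Person.
Under article 8: not a Class-S Trader (article 3)? no; or Permitted Person (article 11)? no. So the taxpayer is not a Relevant Person.
Under article 10: not a Recognised Filer (article 2)? yes; and Controlled Enterprise (article 4)? yes; and not a Relevant Person (article 8)? yes. So the taxpayer is a Covered Entity.

Yes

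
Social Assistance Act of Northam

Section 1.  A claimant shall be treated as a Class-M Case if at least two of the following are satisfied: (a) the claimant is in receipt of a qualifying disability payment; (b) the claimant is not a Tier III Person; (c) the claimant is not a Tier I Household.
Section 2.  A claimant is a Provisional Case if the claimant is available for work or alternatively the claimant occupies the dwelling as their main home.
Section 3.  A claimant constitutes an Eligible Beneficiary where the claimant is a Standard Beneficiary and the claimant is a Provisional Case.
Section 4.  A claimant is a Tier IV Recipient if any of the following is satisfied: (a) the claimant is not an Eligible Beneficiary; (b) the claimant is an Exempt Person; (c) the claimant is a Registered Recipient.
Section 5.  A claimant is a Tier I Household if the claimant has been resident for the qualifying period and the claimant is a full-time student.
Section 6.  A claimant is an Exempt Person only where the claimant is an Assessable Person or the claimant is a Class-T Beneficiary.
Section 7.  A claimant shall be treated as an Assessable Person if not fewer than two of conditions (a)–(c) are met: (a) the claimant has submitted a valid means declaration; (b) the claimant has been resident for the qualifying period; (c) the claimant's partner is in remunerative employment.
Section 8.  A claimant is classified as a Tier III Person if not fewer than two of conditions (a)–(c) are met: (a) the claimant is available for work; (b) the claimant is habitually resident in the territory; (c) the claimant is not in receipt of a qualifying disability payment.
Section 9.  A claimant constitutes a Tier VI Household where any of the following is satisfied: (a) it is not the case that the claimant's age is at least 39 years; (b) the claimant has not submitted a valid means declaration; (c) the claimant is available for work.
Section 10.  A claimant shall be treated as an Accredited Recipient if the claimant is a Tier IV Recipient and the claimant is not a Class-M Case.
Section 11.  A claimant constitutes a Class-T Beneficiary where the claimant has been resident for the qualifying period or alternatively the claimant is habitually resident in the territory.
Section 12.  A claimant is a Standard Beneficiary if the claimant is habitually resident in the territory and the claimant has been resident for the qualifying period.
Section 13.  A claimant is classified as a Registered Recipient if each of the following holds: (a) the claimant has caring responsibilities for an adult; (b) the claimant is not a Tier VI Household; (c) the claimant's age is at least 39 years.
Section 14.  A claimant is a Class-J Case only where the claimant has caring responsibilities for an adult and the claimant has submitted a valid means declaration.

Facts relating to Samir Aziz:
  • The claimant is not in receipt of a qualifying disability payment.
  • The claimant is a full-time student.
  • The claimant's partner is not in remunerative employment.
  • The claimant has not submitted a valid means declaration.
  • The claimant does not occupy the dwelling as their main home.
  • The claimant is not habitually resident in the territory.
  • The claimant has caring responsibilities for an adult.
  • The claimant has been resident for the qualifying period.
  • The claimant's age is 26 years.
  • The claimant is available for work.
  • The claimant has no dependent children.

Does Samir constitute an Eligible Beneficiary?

section 12 — Standard Beneficiary: [the claimant is habitually resident in the territory? no] AND [the claimant has been resident for the qualifying period? yes] → not satisfied.
section 2 — Provisional Case: [the claimant is available for work? yes] OR [the claimant occupies the dwelling as their main home? no] → satisfied.
section 3 — Eligible Beneficiary: [Standard Beneficiary (section 12)? no] AND [Provisional Case (section 2)? yes] → not satisfied.

No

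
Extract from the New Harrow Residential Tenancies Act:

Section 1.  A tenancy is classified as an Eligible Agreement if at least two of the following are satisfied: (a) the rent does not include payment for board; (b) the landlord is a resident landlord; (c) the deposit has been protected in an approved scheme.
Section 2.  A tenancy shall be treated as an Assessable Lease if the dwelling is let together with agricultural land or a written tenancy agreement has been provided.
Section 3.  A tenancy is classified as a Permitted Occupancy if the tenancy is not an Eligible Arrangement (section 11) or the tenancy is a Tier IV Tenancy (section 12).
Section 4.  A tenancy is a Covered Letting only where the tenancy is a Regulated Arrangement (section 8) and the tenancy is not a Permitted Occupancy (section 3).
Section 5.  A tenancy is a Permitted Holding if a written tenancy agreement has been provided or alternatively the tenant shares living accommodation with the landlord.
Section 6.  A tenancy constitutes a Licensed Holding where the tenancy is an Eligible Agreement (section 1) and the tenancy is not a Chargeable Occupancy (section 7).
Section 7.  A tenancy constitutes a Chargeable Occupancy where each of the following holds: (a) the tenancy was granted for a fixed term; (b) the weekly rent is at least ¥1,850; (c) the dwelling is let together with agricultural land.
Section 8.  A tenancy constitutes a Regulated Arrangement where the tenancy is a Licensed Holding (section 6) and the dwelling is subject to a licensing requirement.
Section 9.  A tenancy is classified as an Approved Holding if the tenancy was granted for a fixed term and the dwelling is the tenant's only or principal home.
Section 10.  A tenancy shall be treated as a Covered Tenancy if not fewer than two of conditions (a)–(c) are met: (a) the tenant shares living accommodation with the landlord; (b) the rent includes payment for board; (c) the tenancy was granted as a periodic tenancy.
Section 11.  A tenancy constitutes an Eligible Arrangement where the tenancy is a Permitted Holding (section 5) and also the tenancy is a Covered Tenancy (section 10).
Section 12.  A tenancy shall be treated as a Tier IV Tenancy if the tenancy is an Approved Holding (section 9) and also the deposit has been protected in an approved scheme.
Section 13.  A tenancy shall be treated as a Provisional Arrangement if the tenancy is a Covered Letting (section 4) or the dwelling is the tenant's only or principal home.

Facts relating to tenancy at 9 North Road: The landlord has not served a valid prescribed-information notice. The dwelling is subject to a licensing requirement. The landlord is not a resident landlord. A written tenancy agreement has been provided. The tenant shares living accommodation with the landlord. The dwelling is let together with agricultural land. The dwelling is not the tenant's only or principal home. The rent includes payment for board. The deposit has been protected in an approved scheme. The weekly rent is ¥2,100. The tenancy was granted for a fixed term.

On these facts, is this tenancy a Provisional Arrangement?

section 1 — Eligible Agreement: the rent does not include payment for board? no; the landlord is a resident landlord? no; the deposit has been protected in an approved scheme? yes — 1 of 3 hold (need ≥2) → not satisfied.
section 7 — Chargeable Occupancy: [the tenancy was granted for a fixed term? yes] AND [weekly rent: ¥2,100 ≥ ¥1,850? yes] AND [the dwelling is let together with agricultural land? yes] → satisfied.
section 6 — Licensed Holding: [Eligible Agreement (section 1)? no] AND [not a Chargeable Occupancy (section 7)? no] → not satisfied.
section 8 — Regulated Arrangement: [Licensed Holding (section 6)? no] AND [the dwelling is subject to a licensing requirement? yes] → not satisfied.
section 5 — Permitted Holding: [a written tenancy agreement has been provided? yes] OR [the tenant shares living accommodation with the landlord? yes] → satisfied.
section 10 — Covered Tenancy: the tenant shares living accommodation with the landlord? yes; the rent includes payment for board? yes; the tenancy was granted as a periodic tenancy? no — 2 of 3 hold (need ≥2) → satisfied.
section 11 — Eligible Arrangement: [Permitted Holding (section 5)? yes] AND [Covered Tenancy (section 10)? yes] → satisfied.
section 9 — Approved Holding: [the tenancy was granted for a fixed term? yes] AND [the dwelling is the tenant's only or principal home? no] → not satisfied.
section 12 — Tier IV Tenancy: [Approved Holding (section 9)? no] AND [the deposit has been protected in an approved scheme? yes] → not satisfied.
section 3 — Permitted Occupancy: [not an Eligible Arrangement (section 11)? no] OR [Tier IV Tenancy (section 12)? no] → not satisfied.
section 4 — Covered Letting: [Regulated Arrangement (section 8)? no] AND [not a Permitted Occupancy (section 3)? yes] → not satisfied.
section 13 — Provisional Arrangement: [Covered Letting (section 4)? no] OR [the dwelling is the tenant's only or principal home? no] → not satisfied.

No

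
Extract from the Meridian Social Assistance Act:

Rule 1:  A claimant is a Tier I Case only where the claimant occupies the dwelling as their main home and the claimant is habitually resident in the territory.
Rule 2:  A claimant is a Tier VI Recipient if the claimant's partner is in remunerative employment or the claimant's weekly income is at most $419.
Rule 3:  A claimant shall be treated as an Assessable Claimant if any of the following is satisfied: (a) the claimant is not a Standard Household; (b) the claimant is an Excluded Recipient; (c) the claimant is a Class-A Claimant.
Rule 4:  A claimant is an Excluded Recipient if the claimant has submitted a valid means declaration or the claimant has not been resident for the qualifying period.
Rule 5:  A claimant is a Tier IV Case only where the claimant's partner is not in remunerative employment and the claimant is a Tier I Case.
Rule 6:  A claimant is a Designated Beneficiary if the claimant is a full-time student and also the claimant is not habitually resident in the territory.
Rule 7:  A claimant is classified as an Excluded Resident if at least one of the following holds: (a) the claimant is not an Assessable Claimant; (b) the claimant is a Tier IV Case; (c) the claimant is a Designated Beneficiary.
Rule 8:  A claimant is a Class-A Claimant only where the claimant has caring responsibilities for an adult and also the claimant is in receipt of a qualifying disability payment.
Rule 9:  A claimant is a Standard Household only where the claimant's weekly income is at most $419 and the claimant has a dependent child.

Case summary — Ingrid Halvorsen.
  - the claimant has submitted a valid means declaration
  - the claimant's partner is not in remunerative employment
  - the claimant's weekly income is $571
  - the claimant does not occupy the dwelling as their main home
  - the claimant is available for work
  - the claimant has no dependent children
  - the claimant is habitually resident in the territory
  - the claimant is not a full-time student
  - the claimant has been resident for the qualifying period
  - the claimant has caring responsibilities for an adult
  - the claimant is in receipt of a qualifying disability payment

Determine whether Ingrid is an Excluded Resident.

No

Under rule 9: claimant's weekly income: $571 ≤ $419? no; and the claimant has a dependent child? no. So the claimant is not a Standard Household.
Under rule 4: the claimant has submitted a valid means declaration? yes; or the claimant has not been resident for the qualifying period? no. So the claimant is an Excluded Recipient.
Under rule 8: the claimant has caring responsibilities for an adult? yes; and the claimant is in receipt of a qualifying disability payment? yes. So the claimant is a Class-A Claimant.
Under rule 3: not a Standard Household (rule 9)? yes; or Excluded Recipient (rule 4)? yes; or Class-A Claimant (rule 8)? yes. So the claimant is an Assessable Claimant.
Under rule 1: the claimant occupies the dwelling as their main home? no; and the claimant is habitually resident in the territory? yes. So the claimant is not a Tier I Case.
Under rule 5: the claimant's partner is not in remunerative employment? yes; and Tier I Case (rule 1)? no. So the claimant is not a Tier IV Case.
Under rule 6: the claimant is a full-time student? no; and the claimant is not habitually resident in the territory? no. So the claimant is not a Designated Beneficiary.
Under rule 7: not an Assessable Claimant (rule 3)? no; or Tier IV Case (rule 5)? no; or Designated Beneficiary (rule 6)? no. So the claimant is not an Excluded Resident.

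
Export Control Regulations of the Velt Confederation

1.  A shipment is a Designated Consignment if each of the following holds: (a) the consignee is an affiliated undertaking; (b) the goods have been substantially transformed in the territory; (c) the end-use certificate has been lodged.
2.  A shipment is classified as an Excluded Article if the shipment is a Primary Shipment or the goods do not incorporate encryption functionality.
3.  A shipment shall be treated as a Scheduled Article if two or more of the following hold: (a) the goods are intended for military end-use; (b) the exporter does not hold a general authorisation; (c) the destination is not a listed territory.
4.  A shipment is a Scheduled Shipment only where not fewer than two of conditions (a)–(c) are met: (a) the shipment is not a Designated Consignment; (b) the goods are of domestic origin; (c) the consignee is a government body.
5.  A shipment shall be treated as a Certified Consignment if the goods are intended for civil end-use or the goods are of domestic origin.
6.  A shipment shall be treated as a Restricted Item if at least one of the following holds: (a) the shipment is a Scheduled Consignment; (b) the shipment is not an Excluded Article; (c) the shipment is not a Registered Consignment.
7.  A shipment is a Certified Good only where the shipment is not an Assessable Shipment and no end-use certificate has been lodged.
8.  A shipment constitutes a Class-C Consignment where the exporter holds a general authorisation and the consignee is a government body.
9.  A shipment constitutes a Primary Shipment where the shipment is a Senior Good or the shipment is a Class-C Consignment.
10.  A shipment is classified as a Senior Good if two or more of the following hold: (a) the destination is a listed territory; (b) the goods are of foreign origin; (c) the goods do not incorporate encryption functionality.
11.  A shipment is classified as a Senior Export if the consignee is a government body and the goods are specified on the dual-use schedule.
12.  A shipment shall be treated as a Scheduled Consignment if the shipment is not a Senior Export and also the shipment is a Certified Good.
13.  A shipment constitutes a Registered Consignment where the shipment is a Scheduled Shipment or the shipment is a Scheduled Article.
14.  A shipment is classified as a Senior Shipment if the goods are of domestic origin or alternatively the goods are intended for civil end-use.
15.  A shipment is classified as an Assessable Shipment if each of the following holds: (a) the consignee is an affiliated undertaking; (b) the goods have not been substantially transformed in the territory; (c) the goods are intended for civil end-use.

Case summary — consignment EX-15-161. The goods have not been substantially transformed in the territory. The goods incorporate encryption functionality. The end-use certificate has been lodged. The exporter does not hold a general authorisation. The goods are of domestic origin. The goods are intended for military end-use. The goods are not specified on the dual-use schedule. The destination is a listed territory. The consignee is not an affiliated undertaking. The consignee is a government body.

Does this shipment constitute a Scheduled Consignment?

paragraph 11 — Senior Export: [the consignee is a government body? yes] AND [the goods are specified on the dual-use schedule? no] → not satisfied.
paragraph 15 — Assessable Shipment: [the consignee is an affiliated undertaking? no] AND [the goods have not been substantially transformed in the territory? yes] AND [the goods are intended for civil end-use? no] → not satisfied.
paragraph 7 — Certified Good: [not an Assessable Shipment (paragraph 15)? yes] AND [no end-use certificate has been lodged? no] → not satisfied.
paragraph 12 — Scheduled Consignment: [not a Senior Export (paragraph 11)? yes] AND [Certified Good (paragraph 7)? no] → not satisfied.

No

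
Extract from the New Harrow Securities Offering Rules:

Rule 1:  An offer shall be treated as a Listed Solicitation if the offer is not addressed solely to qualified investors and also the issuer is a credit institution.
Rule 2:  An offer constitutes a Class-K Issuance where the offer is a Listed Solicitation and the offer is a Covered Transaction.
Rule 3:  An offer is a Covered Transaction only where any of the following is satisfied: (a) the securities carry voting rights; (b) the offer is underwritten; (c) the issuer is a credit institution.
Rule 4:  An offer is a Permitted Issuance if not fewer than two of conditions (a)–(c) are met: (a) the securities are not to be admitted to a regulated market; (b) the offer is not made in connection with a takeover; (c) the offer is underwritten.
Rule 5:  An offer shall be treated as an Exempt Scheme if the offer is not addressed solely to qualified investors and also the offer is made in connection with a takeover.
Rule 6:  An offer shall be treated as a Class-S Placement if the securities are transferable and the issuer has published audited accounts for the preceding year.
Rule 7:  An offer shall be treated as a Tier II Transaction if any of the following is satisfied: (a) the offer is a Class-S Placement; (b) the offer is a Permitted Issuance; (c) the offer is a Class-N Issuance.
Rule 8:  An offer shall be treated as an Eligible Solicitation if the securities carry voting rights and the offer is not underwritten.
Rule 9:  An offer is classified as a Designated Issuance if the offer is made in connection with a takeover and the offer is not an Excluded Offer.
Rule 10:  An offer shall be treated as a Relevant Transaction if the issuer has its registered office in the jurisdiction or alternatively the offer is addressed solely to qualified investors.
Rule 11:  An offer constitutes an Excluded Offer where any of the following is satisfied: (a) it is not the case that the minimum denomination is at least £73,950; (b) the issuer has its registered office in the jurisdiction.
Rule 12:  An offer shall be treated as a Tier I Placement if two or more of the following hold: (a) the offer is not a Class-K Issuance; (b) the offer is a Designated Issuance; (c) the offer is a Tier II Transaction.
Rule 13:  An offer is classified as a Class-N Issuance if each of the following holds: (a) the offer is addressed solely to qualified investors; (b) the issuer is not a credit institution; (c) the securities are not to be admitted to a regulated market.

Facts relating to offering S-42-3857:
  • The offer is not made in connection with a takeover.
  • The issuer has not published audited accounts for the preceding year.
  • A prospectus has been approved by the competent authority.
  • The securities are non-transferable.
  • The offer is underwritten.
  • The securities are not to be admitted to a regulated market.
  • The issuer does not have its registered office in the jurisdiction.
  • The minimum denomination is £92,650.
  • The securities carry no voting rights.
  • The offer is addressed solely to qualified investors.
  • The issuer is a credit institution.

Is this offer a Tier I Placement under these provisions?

Yes

Under rule 1: the offer is not addressed solely to qualified investors? no; and the issuer is a credit institution? yes. So the offer is not a Listed Solicitation.
Under rule 3: the securities carry voting rights? no; or the offer is underwritten? yes; or the issuer is a credit institution? yes. So the offer is a Covered Transaction.
Under rule 2: Listed Solicitation (rule 1)? no; and Covered Transaction (rule 3)? yes. So the offer is not a Class-K Issuance.
Under rule 11: minimum denomination: £92,650 ≥ £73,950? yes, so negated condition no; or the issuer has its registered office in the jurisdiction? no. So the offer is not an Excluded Offer.
Under rule 9: the offer is made in connection with a takeover? no; and not an Excluded Offer (rule 11)? yes. So the offer is not a Designated Issuance.
Under rule 6: the securities are transferable? no; and the issuer has published audited accounts for the preceding year? no. So the offer is not a Class-S Placement.
Under rule 4: the securities are not to be admitted to a regulated market? yes; the offer is not made in connection with a takeover? yes; the offer is underwritten? yes — 3 of 3 hold (need ≥2) → satisfied.
Under rule 13: the offer is addressed solely to qualified investors? yes; and the issuer is not a credit institution? no; and the securities are not to be admitted to a regulated market? yes. So the offer is not a Class-N Issuance.
Under rule 7: Class-S Placement (rule 6)? no; or Permitted Issuance (rule 4)? yes; or Class-N Issuance (rule 13)? no. So the offer is a Tier II Transaction.
Under rule 12: not a Class-K Issuance (rule 2)? yes; Designated Issuance (rule 9)? no; Tier II Transaction (rule 7)? yes — 2 of 3 hold (need ≥2) → satisfied.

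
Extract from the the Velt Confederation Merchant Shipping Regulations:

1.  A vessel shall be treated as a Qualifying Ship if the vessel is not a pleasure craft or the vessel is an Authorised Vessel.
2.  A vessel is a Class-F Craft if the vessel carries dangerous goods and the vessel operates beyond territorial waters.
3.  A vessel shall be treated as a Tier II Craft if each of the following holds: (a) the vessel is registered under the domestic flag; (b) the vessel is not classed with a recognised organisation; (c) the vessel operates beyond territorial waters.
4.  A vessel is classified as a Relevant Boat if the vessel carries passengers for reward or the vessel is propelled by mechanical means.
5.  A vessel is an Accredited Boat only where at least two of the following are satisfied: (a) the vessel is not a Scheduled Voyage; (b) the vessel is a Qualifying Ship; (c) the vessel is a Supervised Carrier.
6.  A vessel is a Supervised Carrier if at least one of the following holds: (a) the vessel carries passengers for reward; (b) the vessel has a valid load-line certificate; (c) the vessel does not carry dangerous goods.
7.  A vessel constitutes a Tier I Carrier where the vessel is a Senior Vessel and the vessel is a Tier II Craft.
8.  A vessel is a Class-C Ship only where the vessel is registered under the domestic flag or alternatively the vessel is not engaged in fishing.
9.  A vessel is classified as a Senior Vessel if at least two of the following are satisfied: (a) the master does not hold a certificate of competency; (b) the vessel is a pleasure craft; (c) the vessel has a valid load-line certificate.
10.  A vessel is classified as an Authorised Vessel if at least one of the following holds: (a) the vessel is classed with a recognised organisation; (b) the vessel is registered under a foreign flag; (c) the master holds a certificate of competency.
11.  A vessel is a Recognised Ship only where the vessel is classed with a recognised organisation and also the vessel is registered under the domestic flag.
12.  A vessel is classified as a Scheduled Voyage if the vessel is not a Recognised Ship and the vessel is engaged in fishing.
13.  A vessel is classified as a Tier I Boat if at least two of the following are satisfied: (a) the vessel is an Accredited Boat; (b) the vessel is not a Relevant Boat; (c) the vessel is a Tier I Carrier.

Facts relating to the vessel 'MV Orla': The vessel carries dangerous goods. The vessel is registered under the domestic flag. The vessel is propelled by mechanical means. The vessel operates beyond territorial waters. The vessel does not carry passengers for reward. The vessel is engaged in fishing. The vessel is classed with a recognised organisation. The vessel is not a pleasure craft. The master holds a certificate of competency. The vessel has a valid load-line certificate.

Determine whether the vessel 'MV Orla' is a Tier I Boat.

paragraph 11 — Recognised Ship: [the vessel is classed with a recognised organisation? yes] AND [the vessel is registered under the domestic flag? yes] → satisfied.
paragraph 12 — Scheduled Voyage: [not a Recognised Ship (paragraph 11)? no] AND [the vessel is engaged in fishing? yes] → not satisfied.
paragraph 10 — Authorised Vessel: [the vessel is classed with a recognised organisation? yes] OR [the vessel is registered under a foreign flag? no] OR [the master holds a certificate of competency? yes] → satisfied.
paragraph 1 — Qualifying Ship: [the vessel is not a pleasure craft? yes] OR [Authorised Vessel (paragraph 10)? yes] → satisfied.
paragraph 6 — Supervised Carrier: [the vessel carries passengers for reward? no] OR [the vessel has a valid load-line certificate? yes] OR [the vessel does not carry dangerous goods? no] → satisfied.
paragraph 5 — Accredited Boat: not a Scheduled Voyage (paragraph 12)? yes; Qualifying Ship (paragraph 1)? yes; Supervised Carrier (paragraph 6)? yes — 3 of 3 hold (need ≥2) → satisfied.
paragraph 4 — Relevant Boat: [the vessel carries passengers for reward? no] OR [the vessel is propelled by mechanical means? yes] → satisfied.
paragraph 9 — Senior Vessel: the master does not hold a certificate of competency? no; the vessel is a pleasure craft? no; the vessel has a valid load-line certificate? yes — 1 of 3 hold (need ≥2) → not satisfied.
paragraph 3 — Tier II Craft: [the vessel is registered under the domestic flag? yes] AND [the vessel is not classed with a recognised organisation? no] AND [the vessel operates beyond territorial waters? yes] → not satisfied.
paragraph 7 — Tier I Carrier: [Senior Vessel (paragraph 9)? no] AND [Tier II Craft (paragraph 3)? no] → not satisfied.
paragraph 13 — Tier I Boat: Accredited Boat (paragraph 5)? yes; not a Relevant Boat (paragraph 4)? no; Tier I Carrier (paragraph 7)? no — 1 of 3 hold (need ≥2) → not satisfied.

No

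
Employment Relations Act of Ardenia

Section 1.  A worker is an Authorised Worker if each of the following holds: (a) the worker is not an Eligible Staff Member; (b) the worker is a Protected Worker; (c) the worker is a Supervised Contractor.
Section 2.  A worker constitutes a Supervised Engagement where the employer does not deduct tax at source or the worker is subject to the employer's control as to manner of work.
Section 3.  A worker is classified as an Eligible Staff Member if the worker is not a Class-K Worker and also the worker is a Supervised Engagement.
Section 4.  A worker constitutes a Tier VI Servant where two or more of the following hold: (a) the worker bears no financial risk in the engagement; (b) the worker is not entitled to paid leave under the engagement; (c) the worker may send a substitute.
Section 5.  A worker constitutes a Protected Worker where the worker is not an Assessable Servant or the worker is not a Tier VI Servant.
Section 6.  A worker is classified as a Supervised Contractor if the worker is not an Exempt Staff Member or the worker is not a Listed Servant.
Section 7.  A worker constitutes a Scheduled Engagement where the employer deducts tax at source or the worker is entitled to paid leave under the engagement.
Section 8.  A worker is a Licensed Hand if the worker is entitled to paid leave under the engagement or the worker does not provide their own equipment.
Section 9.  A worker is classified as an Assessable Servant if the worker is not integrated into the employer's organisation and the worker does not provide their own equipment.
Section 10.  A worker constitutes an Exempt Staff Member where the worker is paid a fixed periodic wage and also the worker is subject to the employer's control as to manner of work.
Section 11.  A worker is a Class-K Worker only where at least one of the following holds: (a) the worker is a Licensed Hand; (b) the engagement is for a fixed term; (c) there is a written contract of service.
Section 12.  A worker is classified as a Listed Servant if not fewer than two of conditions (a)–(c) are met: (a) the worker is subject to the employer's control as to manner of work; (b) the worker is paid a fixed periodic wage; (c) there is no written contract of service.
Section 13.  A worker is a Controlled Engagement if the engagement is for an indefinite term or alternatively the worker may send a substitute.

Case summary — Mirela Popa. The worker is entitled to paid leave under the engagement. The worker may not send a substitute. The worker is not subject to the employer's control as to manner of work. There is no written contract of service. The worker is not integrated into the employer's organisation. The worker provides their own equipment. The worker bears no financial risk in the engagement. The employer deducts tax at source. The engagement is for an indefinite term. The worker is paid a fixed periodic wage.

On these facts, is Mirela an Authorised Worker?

Yes

section 8 — Licensed Hand: [the worker is entitled to paid leave under the engagement? yes] OR [the worker does not provide their own equipment? no] → satisfied.
section 11 — Class-K Worker: [Licensed Hand (section 8)? yes] OR [the engagement is for a fixed term? no] OR [there is a written contract of service? no] → satisfied.
section 2 — Supervised Engagement: [the employer does not deduct tax at source? no] OR [the worker is subject to the employer's control as to manner of work? no] → not satisfied.
section 3 — Eligible Staff Member: [not a Class-K Worker (section 11)? no] AND [Supervised Engagement (section 2)? no] → not satisfied.
section 9 — Assessable Servant: [the worker is not integrated into the employer's organisation? yes] AND [the worker does not provide their own equipment? no] → not satisfied.
section 4 — Tier VI Servant: the worker bears no financial risk in the engagement? yes; the worker is not entitled to paid leave under the engagement? no; the worker may send a substitute? no — 1 of 3 hold (need ≥2) → not satisfied.
section 5 — Protected Worker: [not an Assessable Servant (section 9)? yes] OR [not a Tier VI Servant (section 4)? yes] → satisfied.
section 10 — Exempt Staff Member: [the worker is paid a fixed periodic wage? yes] AND [the worker is subject to the employer's control as to manner of work? no] → not satisfied.
section 12 — Listed Servant: the worker is subject to the employer's control as to manner of work? no; the worker is paid a fixed periodic wage? yes; there is no written contract of service? yes — 2 of 3 hold (need ≥2) → satisfied.
section 6 — Supervised Contractor: [not an Exempt Staff Member (section 10)? yes] OR [not a Listed Servant (section 12)? no] → satisfied.
section 1 — Authorised Worker: [not an Eligible Staff Member (section 3)? yes] AND [Protected Worker (section 5)? yes] AND [Supervised Contractor (section 6)? yes] → satisfied.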